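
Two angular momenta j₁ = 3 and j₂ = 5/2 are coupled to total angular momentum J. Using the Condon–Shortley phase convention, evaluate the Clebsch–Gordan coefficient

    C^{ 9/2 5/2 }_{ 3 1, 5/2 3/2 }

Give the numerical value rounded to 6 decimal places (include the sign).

-0.317821

√[10·1!5!4!/11! · 4!2!4!1!7!2!] = √(92160/11)
  +(−1)^0/∏(0,1,2,4,3,0)! = 1/288  (running 1/288)
  +(−1)^1/∏(1,0,1,3,4,1)! = -1/144  (running -1/288)
⟨..|..⟩ = √(92160/11)·(-1/288) = -0.317821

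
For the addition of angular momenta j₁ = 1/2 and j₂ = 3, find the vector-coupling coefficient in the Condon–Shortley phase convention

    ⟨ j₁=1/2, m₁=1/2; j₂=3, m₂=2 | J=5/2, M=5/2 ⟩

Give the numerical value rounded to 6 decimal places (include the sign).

+0.377964

j₁+j₂−J=1  J+j₁−j₂=0  J−j₁+j₂=5  j₁+j₂+J+1=7
(j₁±m₁, j₂±m₂, J±M) = (1,0,5,1,5,0)
P² = 14400/7
sum k=0..0:
  [0] +1/120 = 1/120
S = 1/120
C² = P²·S² = 1/7 ; C = +0.377964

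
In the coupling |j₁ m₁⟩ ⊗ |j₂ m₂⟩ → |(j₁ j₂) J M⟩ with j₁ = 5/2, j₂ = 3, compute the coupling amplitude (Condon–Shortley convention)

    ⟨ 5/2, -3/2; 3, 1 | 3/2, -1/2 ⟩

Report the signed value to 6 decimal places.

-0.483046

triangle: 4!*1!*2!/8! = 48/40320
(j±m)!: 1!*4!*4!*2!*1!*2! = 2304
prefactor² = (2J+1)*Δ*N² = 384/35
  k=3: −1/(3!*1!*1!*1!*0!*1!) = -1/6
  k=4: +1/(4!*0!*0!*0!*1!*2!) = 1/48
Σ = -7/48  ⇒  CG² = 384/35*(-7/48)² = 7/30
CG = −√(7/30) = -0.483046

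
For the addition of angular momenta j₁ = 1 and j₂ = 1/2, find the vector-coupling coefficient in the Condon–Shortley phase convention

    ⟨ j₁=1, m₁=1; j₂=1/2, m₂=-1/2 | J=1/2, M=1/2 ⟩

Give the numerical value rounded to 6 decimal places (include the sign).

+0.816497

j₁+j₂−J=1  J+j₁−j₂=1  J−j₁+j₂=0  j₁+j₂+J+1=3
(j₁±m₁, j₂±m₂, J±M) = (2,0,0,1,1,0)
P² = 2/3
sum k=0..0:
  [0] +1/1 = 1
S = 1
C² = P²·S² = 2/3 ; C = +0.816497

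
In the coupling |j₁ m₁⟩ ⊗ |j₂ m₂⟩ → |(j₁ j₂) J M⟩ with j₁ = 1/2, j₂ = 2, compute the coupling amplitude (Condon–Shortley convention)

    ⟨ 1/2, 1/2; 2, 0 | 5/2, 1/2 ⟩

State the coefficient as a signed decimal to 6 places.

triangle: 0!·1!·4!/6! = 24/720
(j±m)!: 1!·0!·2!·2!·3!·2! = 48
prefactor² = (2J+1)·Δ·N² = 48/5
  k=0: +1/(0!·0!·0!·2!·1!·2!) = 1/4
Σ = 1/4  ⇒  CG² = 48/5·1/4² = 3/5
CG = +√(3/5) = +0.774597

+√(3/5) ≈ +0.774597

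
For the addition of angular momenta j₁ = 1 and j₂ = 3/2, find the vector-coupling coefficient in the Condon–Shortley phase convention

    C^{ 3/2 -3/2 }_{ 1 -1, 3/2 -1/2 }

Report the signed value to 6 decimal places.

-0.632456

√[4·1!1!2!/5! · 0!2!1!2!0!3!] = √(8/5)
  +(−1)^1/∏(1,0,1,0,0,2)! = -1/2  (running -1/2)
⟨..|..⟩ = √(8/5)·(-1/2) = -0.632456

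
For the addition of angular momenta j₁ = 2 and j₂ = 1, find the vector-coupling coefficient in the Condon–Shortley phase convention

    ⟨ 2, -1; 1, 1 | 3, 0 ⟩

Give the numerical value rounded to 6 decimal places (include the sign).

+0.447214  (= +√(1/5))

√[7·0!4!2!/7! · 1!3!2!0!3!3!] = √(144/5)
  +(−1)^0/∏(0,0,3,2,1,0)! = 1/12  (running 1/12)
⟨..|..⟩ = √(144/5)·(1/12) = +0.447214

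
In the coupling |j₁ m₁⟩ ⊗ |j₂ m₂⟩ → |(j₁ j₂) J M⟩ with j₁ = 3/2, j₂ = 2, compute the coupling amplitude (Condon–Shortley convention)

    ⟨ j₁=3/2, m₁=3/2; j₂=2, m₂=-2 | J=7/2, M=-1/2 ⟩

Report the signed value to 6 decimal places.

+√(1/35) ≈ +0.169031

j₁+j₂−J=0  J+j₁−j₂=3  J−j₁+j₂=4  j₁+j₂+J+1=8
(j₁±m₁, j₂±m₂, J±M) = (3,0,0,4,3,4)
P² = 20736/35
sum k=0..0:
  [0] +1/144 = 1/144
S = 1/144
C² = P²·S² = 1/35 ; C = +0.169031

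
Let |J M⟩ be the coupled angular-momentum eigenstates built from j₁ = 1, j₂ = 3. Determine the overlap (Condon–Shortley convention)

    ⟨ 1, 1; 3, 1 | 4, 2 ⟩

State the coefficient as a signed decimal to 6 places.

+√(15/28) ≈ +0.731925

j₁+j₂−J=0  J+j₁−j₂=2  J−j₁+j₂=6  j₁+j₂+J+1=9
(j₁±m₁, j₂±m₂, J±M) = (2,0,4,2,6,2)
P² = 34560/7
sum k=0..0:
  [0] +1/96 = 1/96
S = 1/96
C² = P²·S² = 15/28 ; C = +0.731925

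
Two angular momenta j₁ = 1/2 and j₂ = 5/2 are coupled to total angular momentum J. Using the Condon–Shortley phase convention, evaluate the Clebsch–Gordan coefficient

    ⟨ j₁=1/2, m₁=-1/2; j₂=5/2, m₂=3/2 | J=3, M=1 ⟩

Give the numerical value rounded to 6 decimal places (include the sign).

+0.577350

j₁+j₂−J=0  J+j₁−j₂=1  J−j₁+j₂=5  j₁+j₂+J+1=7
(j₁±m₁, j₂±m₂, J±M) = (0,1,4,1,4,2)
P² = 192
sum k=0..0:
  [0] +1/24 = 1/24
S = 1/24
C² = P²·S² = 1/3 ; C = +0.577350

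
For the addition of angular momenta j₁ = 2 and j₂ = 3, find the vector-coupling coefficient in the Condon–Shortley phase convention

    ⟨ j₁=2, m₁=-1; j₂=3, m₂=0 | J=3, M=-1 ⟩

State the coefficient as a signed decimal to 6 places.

√[7·2!2!4!/9! · 1!3!3!3!2!4!] = √(96/5)
  +(−1)^1/∏(1,1,2,2,0,2)! = -1/8  (running -1/8)
  +(−1)^2/∏(2,0,1,1,1,3)! = 1/12  (running -1/24)
⟨..|..⟩ = √(96/5)·(-1/24) = -0.182574

−√(1/30) = -0.182574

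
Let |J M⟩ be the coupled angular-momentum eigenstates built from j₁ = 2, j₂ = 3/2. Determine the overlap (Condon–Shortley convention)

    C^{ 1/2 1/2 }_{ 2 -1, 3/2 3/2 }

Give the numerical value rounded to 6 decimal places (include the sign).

-0.316228

triangle: 3!×1!×0!/5! = 6/120
(j±m)!: 1!×3!×3!×0!×1!×0! = 36
prefactor² = (2J+1)×Δ×N² = 18/5
  k=3: −1/(3!×0!×0!×0!×1!×0!) = -1/6
Σ = -1/6  ⇒  CG² = 18/5×(-1/6)² = 1/10
CG = −√(1/10) = -0.316228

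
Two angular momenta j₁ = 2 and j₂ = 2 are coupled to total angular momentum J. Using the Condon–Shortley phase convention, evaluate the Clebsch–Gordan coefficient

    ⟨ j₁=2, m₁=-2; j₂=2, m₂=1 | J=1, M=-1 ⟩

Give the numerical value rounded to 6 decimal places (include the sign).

-0.447214

√[3·3!1!1!/6! · 0!4!3!1!0!2!] = √(36/5)
  +(−1)^3/∏(3,0,1,0,0,1)! = -1/6  (running -1/6)
⟨..|..⟩ = √(36/5)·(-1/6) = -0.447214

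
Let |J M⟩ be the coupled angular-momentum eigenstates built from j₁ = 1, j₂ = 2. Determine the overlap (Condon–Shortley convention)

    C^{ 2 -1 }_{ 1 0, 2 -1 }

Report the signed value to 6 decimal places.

√[5·1!1!3!/6! · 1!1!1!3!1!3!] = √(3/2)
  +(−1)^0/∏(0,1,1,1,0,2)! = 1/2  (running 1/2)
  +(−1)^1/∏(1,0,0,0,1,3)! = -1/6  (running 1/3)
⟨..|..⟩ = √(3/2)·(1/3) = +0.408248

+√(1/6) ≈ +0.408248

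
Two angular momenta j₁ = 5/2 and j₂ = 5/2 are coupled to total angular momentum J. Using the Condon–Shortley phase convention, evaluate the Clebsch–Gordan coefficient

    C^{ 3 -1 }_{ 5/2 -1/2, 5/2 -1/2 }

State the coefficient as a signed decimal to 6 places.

j₁+j₂−J=2  J+j₁−j₂=3  J−j₁+j₂=3  j₁+j₂+J+1=9
(j₁±m₁, j₂±m₂, J±M) = (2,3,2,3,2,4)
P² = 48/5
sum k=0..2:
  [0] +1/24 = 1/24
  [1] −1/4 = -1/4
  [2] +1/24 = 1/24
S = -1/6
C² = P²·S² = 4/15 ; C = -0.516398

−√(4/15) = -0.516398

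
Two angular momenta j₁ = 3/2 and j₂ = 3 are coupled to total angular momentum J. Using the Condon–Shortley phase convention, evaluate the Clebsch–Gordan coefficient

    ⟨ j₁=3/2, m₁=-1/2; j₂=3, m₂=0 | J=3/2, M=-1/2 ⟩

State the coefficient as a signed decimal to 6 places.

+0.507093

j₁+j₂−J=3  J+j₁−j₂=0  J−j₁+j₂=3  j₁+j₂+J+1=7
(j₁±m₁, j₂±m₂, J±M) = (1,2,3,3,1,2)
P² = 144/35
sum k=2..2:
  [2] +1/4 = 1/4
S = 1/4
C² = P²·S² = 9/35 ; C = +0.507093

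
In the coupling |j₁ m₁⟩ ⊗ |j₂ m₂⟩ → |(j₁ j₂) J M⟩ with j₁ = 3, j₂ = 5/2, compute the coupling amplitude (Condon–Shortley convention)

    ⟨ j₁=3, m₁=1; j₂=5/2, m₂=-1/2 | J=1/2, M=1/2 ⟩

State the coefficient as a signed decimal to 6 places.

triangle: 5!×1!×0!/7! = 120/5040
(j±m)!: 4!×2!×2!×3!×1!×0! = 576
prefactor² = (2J+1)×Δ×N² = 192/7
  k=2: +1/(2!×3!×0!×0!×1!×0!) = 1/12
Σ = 1/12  ⇒  CG² = 192/7×1/12² = 4/21
CG = +√(4/21) = +0.436436

+0.436436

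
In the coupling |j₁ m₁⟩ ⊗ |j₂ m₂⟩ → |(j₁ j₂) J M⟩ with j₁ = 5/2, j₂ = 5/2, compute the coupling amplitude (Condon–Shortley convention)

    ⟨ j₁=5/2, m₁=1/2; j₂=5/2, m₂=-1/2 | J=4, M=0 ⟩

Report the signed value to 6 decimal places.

√[9·1!4!4!/10! · 3!2!2!3!4!4!] = √(20736/175)
  +(−1)^0/∏(0,1,2,2,2,2)! = 1/16  (running 1/16)
  +(−1)^1/∏(1,0,1,1,3,3)! = -1/36  (running 5/144)
⟨..|..⟩ = √(20736/175)·(5/144) = +0.377964

+√(1/7) = +0.377964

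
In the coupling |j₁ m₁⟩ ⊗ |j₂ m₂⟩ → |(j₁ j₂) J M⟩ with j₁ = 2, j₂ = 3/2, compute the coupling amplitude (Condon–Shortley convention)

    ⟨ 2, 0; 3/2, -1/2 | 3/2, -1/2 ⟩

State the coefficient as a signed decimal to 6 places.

-0.447214  (= −√(1/5))

triangle: 2!*2!*1!/6! = 4/720
(j±m)!: 2!*2!*1!*2!*1!*2! = 16
prefactor² = (2J+1)*Δ*N² = 16/45
  k=0: +1/(0!*2!*2!*1!*0!*0!) = 1/4
  k=1: −1/(1!*1!*1!*0!*1!*1!) = -1
Σ = -3/4  ⇒  CG² = 16/45*(-3/4)² = 1/5
CG = −√(1/5) = -0.447214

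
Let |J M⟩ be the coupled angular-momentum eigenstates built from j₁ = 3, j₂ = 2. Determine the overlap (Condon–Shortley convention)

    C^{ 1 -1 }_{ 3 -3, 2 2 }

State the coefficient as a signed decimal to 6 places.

triangle: 4!*2!*0!/7! = 48/5040
(j±m)!: 0!*6!*4!*0!*0!*2! = 34560
prefactor² = (2J+1)*Δ*N² = 6912/7
  k=4: +1/(4!*0!*2!*0!*0!*0!) = 1/48
Σ = 1/48  ⇒  CG² = 6912/7*1/48² = 3/7
CG = +√(3/7) = +0.654654

+0.654654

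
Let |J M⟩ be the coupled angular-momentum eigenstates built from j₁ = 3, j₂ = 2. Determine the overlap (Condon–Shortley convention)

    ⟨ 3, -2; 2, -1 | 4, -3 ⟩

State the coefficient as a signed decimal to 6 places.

−√(1/20) ≈ -0.223607

j₁+j₂−J=1  J+j₁−j₂=5  J−j₁+j₂=3  j₁+j₂+J+1=10
(j₁±m₁, j₂±m₂, J±M) = (1,5,1,3,1,7)
P² = 6480
sum k=0..1:
  [0] +1/240 = 1/240
  [1] −1/144 = -1/144
S = -1/360
C² = P²·S² = 1/20 ; C = -0.223607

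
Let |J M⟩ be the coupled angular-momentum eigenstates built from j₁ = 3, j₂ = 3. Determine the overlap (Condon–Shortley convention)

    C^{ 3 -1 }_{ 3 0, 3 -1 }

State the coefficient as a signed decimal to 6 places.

j₁+j₂−J=3  J+j₁−j₂=3  J−j₁+j₂=3  j₁+j₂+J+1=10
(j₁±m₁, j₂±m₂, J±M) = (3,3,2,4,2,4)
P² = 864/25
sum k=0..2:
  [0] +1/72 = 1/72
  [1] −1/8 = -1/8
  [2] +1/24 = 1/24
S = -5/72
C² = P²·S² = 1/6 ; C = -0.408248

−√(1/6) ≈ -0.408248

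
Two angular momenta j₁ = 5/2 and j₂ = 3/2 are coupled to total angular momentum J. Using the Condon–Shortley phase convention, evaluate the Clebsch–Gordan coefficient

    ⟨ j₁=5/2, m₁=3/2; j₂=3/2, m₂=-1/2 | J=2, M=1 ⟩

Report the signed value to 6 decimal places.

+0.154303

j₁+j₂−J=2  J+j₁−j₂=3  J−j₁+j₂=1  j₁+j₂+J+1=7
(j₁±m₁, j₂±m₂, J±M) = (4,1,1,2,3,1)
P² = 24/7
sum k=0..1:
  [0] +1/4 = 1/4
  [1] −1/6 = -1/6
S = 1/12
C² = P²·S² = 1/42 ; C = +0.154303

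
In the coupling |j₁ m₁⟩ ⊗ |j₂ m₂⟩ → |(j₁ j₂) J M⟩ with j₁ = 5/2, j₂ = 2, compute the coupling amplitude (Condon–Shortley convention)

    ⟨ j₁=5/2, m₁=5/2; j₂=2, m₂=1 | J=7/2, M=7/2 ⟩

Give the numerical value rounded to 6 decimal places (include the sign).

+0.745356  (= +√(5/9))

j₁+j₂−J=1  J+j₁−j₂=4  J−j₁+j₂=3  j₁+j₂+J+1=9
(j₁±m₁, j₂±m₂, J±M) = (5,0,3,1,7,0)
P² = 11520
sum k=0..0:
  [0] +1/144 = 1/144
S = 1/144
C² = P²·S² = 5/9 ; C = +0.745356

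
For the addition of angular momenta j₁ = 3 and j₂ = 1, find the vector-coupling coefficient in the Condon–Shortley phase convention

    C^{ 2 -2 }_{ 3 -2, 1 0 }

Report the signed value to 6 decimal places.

-0.487950  (= −√(5/21))

triangle: 2!×4!×0!/7! = 48/5040
(j±m)!: 1!×5!×1!×1!×0!×4! = 2880
prefactor² = (2J+1)×Δ×N² = 960/7
  k=1: −1/(1!×1!×4!×0!×0!×0!) = -1/24
Σ = -1/24  ⇒  CG² = 960/7×(-1/24)² = 5/21
CG = −√(5/21) = -0.487950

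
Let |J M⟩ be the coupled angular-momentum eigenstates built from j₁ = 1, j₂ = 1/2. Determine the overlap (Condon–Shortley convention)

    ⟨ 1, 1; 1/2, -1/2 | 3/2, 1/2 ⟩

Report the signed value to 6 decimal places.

+0.577350  (= +√(1/3))

√[4·0!2!1!/4! · 2!0!0!1!2!1!] = √(4/3)
  +(−1)^0/∏(0,0,0,0,2,1)! = 1/2  (running 1/2)
⟨..|..⟩ = √(4/3)·(1/2) = +0.577350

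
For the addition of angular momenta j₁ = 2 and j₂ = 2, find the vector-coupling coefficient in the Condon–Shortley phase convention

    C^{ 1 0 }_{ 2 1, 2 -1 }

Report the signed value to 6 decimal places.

-0.316228

√[3·3!1!1!/6! · 3!1!1!3!1!1!] = √(9/10)
  +(−1)^0/∏(0,3,1,1,0,0)! = 1/6  (running 1/6)
  +(−1)^1/∏(1,2,0,0,1,1)! = -1/2  (running -1/3)
⟨..|..⟩ = √(9/10)·(-1/3) = -0.316228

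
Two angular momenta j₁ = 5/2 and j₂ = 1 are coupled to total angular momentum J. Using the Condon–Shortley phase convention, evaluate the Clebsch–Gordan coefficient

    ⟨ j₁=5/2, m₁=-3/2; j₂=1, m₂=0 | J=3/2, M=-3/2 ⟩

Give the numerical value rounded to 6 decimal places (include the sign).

-0.516398  (= −√(4/15))

j₁+j₂−J=2  J+j₁−j₂=3  J−j₁+j₂=0  j₁+j₂+J+1=6
(j₁±m₁, j₂±m₂, J±M) = (1,4,1,1,0,3)
P² = 48/5
sum k=1..1:
  [1] −1/6 = -1/6
S = -1/6
C² = P²·S² = 4/15 ; C = -0.516398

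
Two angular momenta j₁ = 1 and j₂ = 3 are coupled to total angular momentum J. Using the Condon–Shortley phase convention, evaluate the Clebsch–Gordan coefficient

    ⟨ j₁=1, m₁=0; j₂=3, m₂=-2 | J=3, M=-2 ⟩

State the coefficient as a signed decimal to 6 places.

+0.577350

j₁+j₂−J=1  J+j₁−j₂=1  J−j₁+j₂=5  j₁+j₂+J+1=8
(j₁±m₁, j₂±m₂, J±M) = (1,1,1,5,1,5)
P² = 300
sum k=0..1:
  [0] +1/24 = 1/24
  [1] −1/120 = -1/120
S = 1/30
C² = P²·S² = 1/3 ; C = +0.577350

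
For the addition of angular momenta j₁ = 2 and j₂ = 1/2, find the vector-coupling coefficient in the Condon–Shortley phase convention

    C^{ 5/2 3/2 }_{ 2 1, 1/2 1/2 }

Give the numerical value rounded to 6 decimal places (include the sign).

+0.894427  (= +√(4/5))

√[6·0!4!1!/6! · 3!1!1!0!4!1!] = √(144/5)
  +(−1)^0/∏(0,0,1,1,3,0)! = 1/6  (running 1/6)
⟨..|..⟩ = √(144/5)·(1/6) = +0.894427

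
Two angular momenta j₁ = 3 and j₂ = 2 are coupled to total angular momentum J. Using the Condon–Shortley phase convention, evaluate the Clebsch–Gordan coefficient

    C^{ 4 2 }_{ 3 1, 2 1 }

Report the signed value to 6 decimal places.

-0.188982  (= −√(1/28))

j₁+j₂−J=1  J+j₁−j₂=5  J−j₁+j₂=3  j₁+j₂+J+1=10
(j₁±m₁, j₂±m₂, J±M) = (4,2,3,1,6,2)
P² = 5184/7
sum k=0..1:
  [0] +1/72 = 1/72
  [1] −1/48 = -1/48
S = -1/144
C² = P²·S² = 1/28 ; C = -0.188982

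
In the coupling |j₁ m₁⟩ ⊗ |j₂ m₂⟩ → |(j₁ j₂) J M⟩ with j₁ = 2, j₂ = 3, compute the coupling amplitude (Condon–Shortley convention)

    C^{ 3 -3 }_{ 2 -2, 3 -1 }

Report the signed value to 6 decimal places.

j₁+j₂−J=2  J+j₁−j₂=2  J−j₁+j₂=4  j₁+j₂+J+1=9
(j₁±m₁, j₂±m₂, J±M) = (0,4,2,4,0,6)
P² = 1536
sum k=2..2:
  [2] +1/96 = 1/96
S = 1/96
C² = P²·S² = 1/6 ; C = +0.408248

+0.408248  (= +√(1/6))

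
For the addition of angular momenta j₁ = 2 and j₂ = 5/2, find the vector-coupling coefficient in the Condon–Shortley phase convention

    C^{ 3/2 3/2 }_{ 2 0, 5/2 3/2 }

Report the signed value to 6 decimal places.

j₁+j₂−J=3  J+j₁−j₂=1  J−j₁+j₂=2  j₁+j₂+J+1=7
(j₁±m₁, j₂±m₂, J±M) = (2,2,4,1,3,0)
P² = 192/35
sum k=2..2:
  [2] +1/4 = 1/4
S = 1/4
C² = P²·S² = 12/35 ; C = +0.585540

+√(12/35) ≈ +0.585540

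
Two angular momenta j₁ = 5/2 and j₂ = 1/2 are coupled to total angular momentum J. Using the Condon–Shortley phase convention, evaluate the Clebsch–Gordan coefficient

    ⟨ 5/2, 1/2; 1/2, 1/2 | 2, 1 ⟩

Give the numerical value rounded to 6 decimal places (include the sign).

j₁+j₂−J=1  J+j₁−j₂=4  J−j₁+j₂=0  j₁+j₂+J+1=6
(j₁±m₁, j₂±m₂, J±M) = (3,2,1,0,3,1)
P² = 12
sum k=1..1:
  [1] −1/6 = -1/6
S = -1/6
C² = P²·S² = 1/3 ; C = -0.577350

-0.577350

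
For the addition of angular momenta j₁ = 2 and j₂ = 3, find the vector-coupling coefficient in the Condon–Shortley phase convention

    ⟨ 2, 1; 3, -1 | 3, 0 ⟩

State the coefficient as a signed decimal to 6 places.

√[7·2!2!4!/9! · 3!1!2!4!3!3!] = √(96/5)
  +(−1)^0/∏(0,2,1,2,1,2)! = 1/8  (running 1/8)
  +(−1)^1/∏(1,1,0,1,2,3)! = -1/12  (running 1/24)
⟨..|..⟩ = √(96/5)·(1/24) = +0.182574

+0.182574  (= +√(1/30))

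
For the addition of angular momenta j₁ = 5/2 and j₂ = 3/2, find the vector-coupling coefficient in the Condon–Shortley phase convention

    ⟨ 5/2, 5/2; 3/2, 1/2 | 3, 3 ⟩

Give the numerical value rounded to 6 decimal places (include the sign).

+√(5/8) ≈ +0.790569

√[7·1!4!2!/8! · 5!0!2!1!6!0!] = √(1440)
  +(−1)^0/∏(0,1,0,2,4,0)! = 1/48  (running 1/48)
⟨..|..⟩ = √(1440)·(1/48) = +0.790569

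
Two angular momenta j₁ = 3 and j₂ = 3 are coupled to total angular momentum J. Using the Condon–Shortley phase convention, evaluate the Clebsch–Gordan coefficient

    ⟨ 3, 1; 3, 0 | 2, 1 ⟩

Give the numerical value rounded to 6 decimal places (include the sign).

+0.154303  (= +√(1/42))

√[5·4!2!2!/9! · 4!2!3!3!3!1!] = √(96/7)
  +(−1)^1/∏(1,3,1,2,1,0)! = -1/12  (running -1/12)
  +(−1)^2/∏(2,2,0,1,2,1)! = 1/8  (running 1/24)
⟨..|..⟩ = √(96/7)·(1/24) = +0.154303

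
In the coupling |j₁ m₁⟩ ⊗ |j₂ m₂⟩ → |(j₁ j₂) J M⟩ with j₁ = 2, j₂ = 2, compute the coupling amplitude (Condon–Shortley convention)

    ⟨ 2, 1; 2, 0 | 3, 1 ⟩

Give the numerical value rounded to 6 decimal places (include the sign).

+0.447214

√[7·1!3!3!/8! · 3!1!2!2!4!2!] = √(36/5)
  +(−1)^0/∏(0,1,1,2,2,1)! = 1/4  (running 1/4)
  +(−1)^1/∏(1,0,0,1,3,2)! = -1/12  (running 1/6)
⟨..|..⟩ = √(36/5)·(1/6) = +0.447214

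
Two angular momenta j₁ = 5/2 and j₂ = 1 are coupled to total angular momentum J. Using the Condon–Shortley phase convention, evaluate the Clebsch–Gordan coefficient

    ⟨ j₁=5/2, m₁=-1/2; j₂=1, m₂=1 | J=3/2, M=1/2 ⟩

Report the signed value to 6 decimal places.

√[4·2!3!0!/6! · 2!3!2!0!2!1!] = √(16/5)
  +(−1)^2/∏(2,0,1,0,2,0)! = 1/4  (running 1/4)
⟨..|..⟩ = √(16/5)·(1/4) = +0.447214

+0.447214  (= +√(1/5))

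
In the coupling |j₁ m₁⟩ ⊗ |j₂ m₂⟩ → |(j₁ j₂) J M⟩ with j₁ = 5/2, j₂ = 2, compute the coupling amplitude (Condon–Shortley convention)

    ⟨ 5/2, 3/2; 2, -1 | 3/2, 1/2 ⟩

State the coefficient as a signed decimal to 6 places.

triangle: 3!*2!*1!/7! = 12/5040
(j±m)!: 4!*1!*1!*3!*2!*1! = 288
prefactor² = (2J+1)*Δ*N² = 96/35
  k=0: +1/(0!*3!*1!*1!*1!*0!) = 1/6
  k=1: −1/(1!*2!*0!*0!*2!*1!) = -1/4
Σ = -1/12  ⇒  CG² = 96/35*(-1/12)² = 2/105
CG = −√(2/105) = -0.138013

−√(2/105) = -0.138013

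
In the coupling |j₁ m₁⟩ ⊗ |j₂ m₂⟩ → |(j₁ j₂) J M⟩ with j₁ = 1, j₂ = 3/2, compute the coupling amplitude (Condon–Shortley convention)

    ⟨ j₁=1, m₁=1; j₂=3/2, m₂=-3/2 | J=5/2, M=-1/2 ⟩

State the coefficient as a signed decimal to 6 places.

+0.316228  (= +√(1/10))

√[6·0!2!3!/6! · 2!0!0!3!2!3!] = √(72/5)
  +(−1)^0/∏(0,0,0,0,2,3)! = 1/12  (running 1/12)
⟨..|..⟩ = √(72/5)·(1/12) = +0.316228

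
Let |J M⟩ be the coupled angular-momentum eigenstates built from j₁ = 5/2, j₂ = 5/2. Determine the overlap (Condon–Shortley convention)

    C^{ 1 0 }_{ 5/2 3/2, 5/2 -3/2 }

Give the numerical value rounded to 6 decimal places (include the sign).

√[3·4!1!1!/7! · 4!1!1!4!1!1!] = √(288/35)
  +(−1)^0/∏(0,4,1,1,0,0)! = 1/24  (running 1/24)
  +(−1)^1/∏(1,3,0,0,1,1)! = -1/6  (running -1/8)
⟨..|..⟩ = √(288/35)·(-1/8) = -0.358569

−√(9/70) ≈ -0.358569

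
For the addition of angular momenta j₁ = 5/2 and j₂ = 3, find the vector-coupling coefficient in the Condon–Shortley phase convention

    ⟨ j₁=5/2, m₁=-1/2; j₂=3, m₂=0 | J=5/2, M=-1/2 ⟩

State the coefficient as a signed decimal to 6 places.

√[6·3!2!3!/9! · 2!3!3!3!2!3!] = √(216/35)
  +(−1)^1/∏(1,2,2,2,0,1)! = -1/8  (running -1/8)
  +(−1)^2/∏(2,1,1,1,1,2)! = 1/4  (running 1/8)
  +(−1)^3/∏(3,0,0,0,2,3)! = -1/72  (running 1/9)
⟨..|..⟩ = √(216/35)·(1/9) = +0.276026

+0.276026  (= +√(8/105))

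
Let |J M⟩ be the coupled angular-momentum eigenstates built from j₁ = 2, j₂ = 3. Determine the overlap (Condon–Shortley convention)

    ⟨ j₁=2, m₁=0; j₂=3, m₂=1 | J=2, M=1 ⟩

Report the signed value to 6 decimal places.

j₁+j₂−J=3  J+j₁−j₂=1  J−j₁+j₂=3  j₁+j₂+J+1=8
(j₁±m₁, j₂±m₂, J±M) = (2,2,4,2,3,1)
P² = 36/7
sum k=1..2:
  [1] −1/12 = -1/12
  [2] +1/4 = 1/4
S = 1/6
C² = P²·S² = 1/7 ; C = +0.377964

+0.377964  (= +√(1/7))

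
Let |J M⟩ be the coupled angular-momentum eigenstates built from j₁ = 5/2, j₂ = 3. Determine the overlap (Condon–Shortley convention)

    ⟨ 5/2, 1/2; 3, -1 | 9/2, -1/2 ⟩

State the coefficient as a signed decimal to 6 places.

+0.480500

√[10·1!4!5!/11! · 3!2!2!4!4!5!] = √(92160/77)
  +(−1)^0/∏(0,1,2,2,2,3)! = 1/48  (running 1/48)
  +(−1)^1/∏(1,0,1,1,3,4)! = -1/144  (running 1/72)
⟨..|..⟩ = √(92160/77)·(1/72) = +0.480500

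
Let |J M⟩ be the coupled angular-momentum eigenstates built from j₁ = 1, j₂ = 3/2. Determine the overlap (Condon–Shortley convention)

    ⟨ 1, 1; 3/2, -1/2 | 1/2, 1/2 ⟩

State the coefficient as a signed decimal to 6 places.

j₁+j₂−J=2  J+j₁−j₂=0  J−j₁+j₂=1  j₁+j₂+J+1=4
(j₁±m₁, j₂±m₂, J±M) = (2,0,1,2,1,0)
P² = 2/3
sum k=0..0:
  [0] +1/2 = 1/2
S = 1/2
C² = P²·S² = 1/6 ; C = +0.408248

+√(1/6) ≈ +0.408248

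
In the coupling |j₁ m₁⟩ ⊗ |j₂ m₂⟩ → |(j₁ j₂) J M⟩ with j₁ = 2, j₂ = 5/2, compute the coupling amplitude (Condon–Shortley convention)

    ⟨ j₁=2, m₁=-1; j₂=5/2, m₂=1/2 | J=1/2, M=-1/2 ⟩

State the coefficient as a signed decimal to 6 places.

triangle: 4!×0!×1!/6! = 24/720
(j±m)!: 1!×3!×3!×2!×0!×1! = 72
prefactor² = (2J+1)×Δ×N² = 24/5
  k=3: −1/(3!×1!×0!×0!×0!×1!) = -1/6
Σ = -1/6  ⇒  CG² = 24/5×(-1/6)² = 2/15
CG = −√(2/15) = -0.365148

-0.365148  (= −√(2/15))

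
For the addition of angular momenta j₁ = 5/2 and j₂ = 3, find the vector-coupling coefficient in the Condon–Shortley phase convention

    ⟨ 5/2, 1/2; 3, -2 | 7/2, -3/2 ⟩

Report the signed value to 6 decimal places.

+√(2/21) ≈ +0.308607

j₁+j₂−J=2  J+j₁−j₂=3  J−j₁+j₂=4  j₁+j₂+J+1=10
(j₁±m₁, j₂±m₂, J±M) = (3,2,1,5,2,5)
P² = 1536/7
sum k=0..1:
  [0] +1/24 = 1/24
  [1] −1/48 = -1/48
S = 1/48
C² = P²·S² = 2/21 ; C = +0.308607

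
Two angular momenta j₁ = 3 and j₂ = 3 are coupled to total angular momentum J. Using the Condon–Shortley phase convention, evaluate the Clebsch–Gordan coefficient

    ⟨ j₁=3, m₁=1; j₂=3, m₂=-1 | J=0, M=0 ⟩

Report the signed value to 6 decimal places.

+0.377964

j₁+j₂−J=6  J+j₁−j₂=0  J−j₁+j₂=0  j₁+j₂+J+1=7
(j₁±m₁, j₂±m₂, J±M) = (4,2,2,4,0,0)
P² = 2304/7
sum k=2..2:
  [2] +1/48 = 1/48
S = 1/48
C² = P²·S² = 1/7 ; C = +0.377964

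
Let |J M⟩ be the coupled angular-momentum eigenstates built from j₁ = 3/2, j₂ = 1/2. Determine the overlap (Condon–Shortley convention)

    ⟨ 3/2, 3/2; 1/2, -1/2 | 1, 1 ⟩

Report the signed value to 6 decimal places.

+0.866025

√[3·1!2!0!/4! · 3!0!0!1!2!0!] = √(3)
  +(−1)^0/∏(0,1,0,0,2,0)! = 1/2  (running 1/2)
⟨..|..⟩ = √(3)·(1/2) = +0.866025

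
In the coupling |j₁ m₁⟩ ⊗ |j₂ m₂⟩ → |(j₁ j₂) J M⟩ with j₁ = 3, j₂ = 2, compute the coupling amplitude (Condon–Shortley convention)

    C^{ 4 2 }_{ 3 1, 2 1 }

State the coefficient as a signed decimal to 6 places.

j₁+j₂−J=1  J+j₁−j₂=5  J−j₁+j₂=3  j₁+j₂+J+1=10
(j₁±m₁, j₂±m₂, J±M) = (4,2,3,1,6,2)
P² = 5184/7
sum k=0..1:
  [0] +1/72 = 1/72
  [1] −1/48 = -1/48
S = -1/144
C² = P²·S² = 1/28 ; C = -0.188982

−√(1/28) ≈ -0.188982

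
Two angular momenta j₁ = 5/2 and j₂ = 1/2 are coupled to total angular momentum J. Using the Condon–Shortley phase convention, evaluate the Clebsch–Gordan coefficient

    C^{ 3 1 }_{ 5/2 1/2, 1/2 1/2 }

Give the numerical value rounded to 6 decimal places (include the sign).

√[7·0!5!1!/7! · 3!2!1!0!4!2!] = √(96)
  +(−1)^0/∏(0,0,2,1,3,0)! = 1/12  (running 1/12)
⟨..|..⟩ = √(96)·(1/12) = +0.816497

+0.816497  (= +√(2/3))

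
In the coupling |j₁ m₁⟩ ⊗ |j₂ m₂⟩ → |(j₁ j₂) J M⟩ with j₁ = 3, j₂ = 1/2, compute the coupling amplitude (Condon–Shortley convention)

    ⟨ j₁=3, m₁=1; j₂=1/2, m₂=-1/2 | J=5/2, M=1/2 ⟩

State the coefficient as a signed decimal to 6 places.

triangle: 1!×5!×0!/7! = 120/5040
(j±m)!: 4!×2!×0!×1!×3!×2! = 576
prefactor² = (2J+1)×Δ×N² = 576/7
  k=0: +1/(0!×1!×2!×0!×3!×0!) = 1/12
Σ = 1/12  ⇒  CG² = 576/7×1/12² = 4/7
CG = +√(4/7) = +0.755929

+√(4/7) = +0.755929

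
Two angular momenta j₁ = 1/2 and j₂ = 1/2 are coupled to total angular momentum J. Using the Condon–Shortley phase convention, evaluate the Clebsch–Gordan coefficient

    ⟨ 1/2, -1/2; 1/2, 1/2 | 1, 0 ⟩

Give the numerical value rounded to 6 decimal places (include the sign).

j₁+j₂−J=0  J+j₁−j₂=1  J−j₁+j₂=1  j₁+j₂+J+1=3
(j₁±m₁, j₂±m₂, J±M) = (0,1,1,0,1,1)
P² = 1/2
sum k=0..0:
  [0] +1/1 = 1
S = 1
C² = P²·S² = 1/2 ; C = +0.707107

+√(1/2) = +0.707107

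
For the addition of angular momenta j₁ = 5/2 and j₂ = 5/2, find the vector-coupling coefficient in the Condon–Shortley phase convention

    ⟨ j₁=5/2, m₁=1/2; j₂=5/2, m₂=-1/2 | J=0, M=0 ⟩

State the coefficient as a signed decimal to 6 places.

√[1·5!0!0!/6! · 3!2!2!3!0!0!] = √(24)
  +(−1)^2/∏(2,3,0,0,0,0)! = 1/12  (running 1/12)
⟨..|..⟩ = √(24)·(1/12) = +0.408248

+0.408248  (= +√(1/6))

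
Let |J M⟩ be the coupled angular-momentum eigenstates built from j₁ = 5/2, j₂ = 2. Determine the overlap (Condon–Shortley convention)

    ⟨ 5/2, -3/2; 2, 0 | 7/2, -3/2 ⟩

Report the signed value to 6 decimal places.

-0.534522

triangle: 1!*4!*3!/9! = 144/362880
(j±m)!: 1!*4!*2!*2!*2!*5! = 23040
prefactor² = (2J+1)*Δ*N² = 512/7
  k=0: +1/(0!*1!*4!*2!*0!*1!) = 1/48
  k=1: −1/(1!*0!*3!*1!*1!*2!) = -1/12
Σ = -1/16  ⇒  CG² = 512/7*(-1/16)² = 2/7
CG = −√(2/7) = -0.534522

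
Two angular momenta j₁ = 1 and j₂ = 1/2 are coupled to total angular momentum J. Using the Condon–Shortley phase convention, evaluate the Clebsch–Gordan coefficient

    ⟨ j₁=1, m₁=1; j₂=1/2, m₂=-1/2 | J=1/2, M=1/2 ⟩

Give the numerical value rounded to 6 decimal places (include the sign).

+0.816497

j₁+j₂−J=1  J+j₁−j₂=1  J−j₁+j₂=0  j₁+j₂+J+1=3
(j₁±m₁, j₂±m₂, J±M) = (2,0,0,1,1,0)
P² = 2/3
sum k=0..0:
  [0] +1/1 = 1
S = 1
C² = P²·S² = 2/3 ; C = +0.816497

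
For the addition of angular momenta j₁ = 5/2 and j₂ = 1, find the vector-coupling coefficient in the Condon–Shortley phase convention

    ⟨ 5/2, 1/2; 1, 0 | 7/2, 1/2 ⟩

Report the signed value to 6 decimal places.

+√(4/7) ≈ +0.755929

√[8·0!5!2!/8! · 3!2!1!1!4!3!] = √(576/7)
  +(−1)^0/∏(0,0,2,1,3,1)! = 1/12  (running 1/12)
⟨..|..⟩ = √(576/7)·(1/12) = +0.755929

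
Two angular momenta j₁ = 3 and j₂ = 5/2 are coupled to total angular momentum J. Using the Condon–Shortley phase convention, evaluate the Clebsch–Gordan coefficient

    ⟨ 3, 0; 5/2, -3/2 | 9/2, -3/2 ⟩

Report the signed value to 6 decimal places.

√[10·1!5!4!/11! · 3!3!1!4!3!6!] = √(207360/77)
  +(−1)^0/∏(0,1,3,1,2,3)! = 1/72  (running 1/72)
  +(−1)^1/∏(1,0,2,0,3,4)! = -1/288  (running 1/96)
⟨..|..⟩ = √(207360/77)·(1/96) = +0.540562

+√(45/154) ≈ +0.540562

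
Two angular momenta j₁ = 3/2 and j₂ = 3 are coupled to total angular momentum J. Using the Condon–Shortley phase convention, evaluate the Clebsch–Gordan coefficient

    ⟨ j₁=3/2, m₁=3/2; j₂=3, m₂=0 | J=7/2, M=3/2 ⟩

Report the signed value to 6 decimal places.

+0.690066  (= +√(10/21))

√[8·1!2!5!/9! · 3!0!3!3!5!2!] = √(1920/7)
  +(−1)^0/∏(0,1,0,3,2,2)! = 1/24  (running 1/24)
⟨..|..⟩ = √(1920/7)·(1/24) = +0.690066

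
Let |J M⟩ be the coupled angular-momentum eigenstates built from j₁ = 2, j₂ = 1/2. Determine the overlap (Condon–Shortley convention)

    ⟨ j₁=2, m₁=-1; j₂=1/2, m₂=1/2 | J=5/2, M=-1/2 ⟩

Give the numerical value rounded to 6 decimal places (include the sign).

triangle: 0!*4!*1!/6! = 24/720
(j±m)!: 1!*3!*1!*0!*2!*3! = 72
prefactor² = (2J+1)*Δ*N² = 72/5
  k=0: +1/(0!*0!*3!*1!*1!*0!) = 1/6
Σ = 1/6  ⇒  CG² = 72/5*1/6² = 2/5
CG = +√(2/5) = +0.632456

+√(2/5) ≈ +0.632456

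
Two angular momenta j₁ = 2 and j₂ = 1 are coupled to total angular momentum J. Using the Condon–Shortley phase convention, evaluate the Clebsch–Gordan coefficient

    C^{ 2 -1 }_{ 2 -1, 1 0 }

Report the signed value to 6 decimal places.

-0.408248  (= −√(1/6))

√[5·1!3!1!/6! · 1!3!1!1!1!3!] = √(3/2)
  +(−1)^0/∏(0,1,3,1,0,0)! = 1/6  (running 1/6)
  +(−1)^1/∏(1,0,2,0,1,1)! = -1/2  (running -1/3)
⟨..|..⟩ = √(3/2)·(-1/3) = -0.408248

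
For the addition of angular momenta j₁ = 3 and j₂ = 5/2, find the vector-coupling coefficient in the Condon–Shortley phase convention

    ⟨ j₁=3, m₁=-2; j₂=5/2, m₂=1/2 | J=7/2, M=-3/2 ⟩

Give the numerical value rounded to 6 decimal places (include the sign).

+0.308607  (= +√(2/21))

triangle: 2!*4!*3!/10! = 288/3628800
(j±m)!: 1!*5!*3!*2!*2!*5! = 345600
prefactor² = (2J+1)*Δ*N² = 1536/7
  k=1: −1/(1!*1!*4!*2!*0!*1!) = -1/48
  k=2: +1/(2!*0!*3!*1!*1!*2!) = 1/24
Σ = 1/48  ⇒  CG² = 1536/7*1/48² = 2/21
CG = +√(2/21) = +0.308607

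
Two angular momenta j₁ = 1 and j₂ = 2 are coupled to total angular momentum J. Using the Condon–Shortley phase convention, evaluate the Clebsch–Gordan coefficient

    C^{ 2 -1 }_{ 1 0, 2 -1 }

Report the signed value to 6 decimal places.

+√(1/6) ≈ +0.408248

j₁+j₂−J=1  J+j₁−j₂=1  J−j₁+j₂=3  j₁+j₂+J+1=6
(j₁±m₁, j₂±m₂, J±M) = (1,1,1,3,1,3)
P² = 3/2
sum k=0..1:
  [0] +1/2 = 1/2
  [1] −1/6 = -1/6
S = 1/3
C² = P²·S² = 1/6 ; C = +0.408248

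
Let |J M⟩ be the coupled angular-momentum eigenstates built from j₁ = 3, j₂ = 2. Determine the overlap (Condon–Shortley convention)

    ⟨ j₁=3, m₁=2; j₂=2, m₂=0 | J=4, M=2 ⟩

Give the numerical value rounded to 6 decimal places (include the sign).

√[9·1!5!3!/10! · 5!1!2!2!6!2!] = √(8640/7)
  +(−1)^0/∏(0,1,1,2,4,1)! = 1/48  (running 1/48)
  +(−1)^1/∏(1,0,0,1,5,2)! = -1/240  (running 1/60)
⟨..|..⟩ = √(8640/7)·(1/60) = +0.585540

+0.585540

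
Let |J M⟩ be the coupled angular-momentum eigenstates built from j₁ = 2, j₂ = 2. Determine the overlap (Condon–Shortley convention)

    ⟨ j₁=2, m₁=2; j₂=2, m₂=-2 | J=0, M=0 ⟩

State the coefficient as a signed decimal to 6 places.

√[1·4!0!0!/5! · 4!0!0!4!0!0!] = √(576/5)
  +(−1)^0/∏(0,4,0,0,0,0)! = 1/24  (running 1/24)
⟨..|..⟩ = √(576/5)·(1/24) = +0.447214

+0.447214  (= +√(1/5))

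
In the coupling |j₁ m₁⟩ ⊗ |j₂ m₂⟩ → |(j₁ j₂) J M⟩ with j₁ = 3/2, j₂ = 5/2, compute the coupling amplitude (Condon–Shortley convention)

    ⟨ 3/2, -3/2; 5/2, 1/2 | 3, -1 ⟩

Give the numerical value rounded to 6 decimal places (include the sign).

j₁+j₂−J=1  J+j₁−j₂=2  J−j₁+j₂=4  j₁+j₂+J+1=8
(j₁±m₁, j₂±m₂, J±M) = (0,3,3,2,2,4)
P² = 144/5
sum k=1..1:
  [1] −1/8 = -1/8
S = -1/8
C² = P²·S² = 9/20 ; C = -0.670820

−√(9/20) ≈ -0.670820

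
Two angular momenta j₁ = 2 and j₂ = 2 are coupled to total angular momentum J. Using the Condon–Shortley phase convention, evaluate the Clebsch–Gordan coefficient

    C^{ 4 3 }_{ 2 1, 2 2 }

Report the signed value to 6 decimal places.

+0.707107

triangle: 0!·4!·4!/9! = 576/362880
(j±m)!: 3!·1!·4!·0!·7!·1! = 725760
prefactor² = (2J+1)·Δ·N² = 10368
  k=0: +1/(0!·0!·1!·4!·3!·0!) = 1/144
Σ = 1/144  ⇒  CG² = 10368·1/144² = 1/2
CG = +√(1/2) = +0.707107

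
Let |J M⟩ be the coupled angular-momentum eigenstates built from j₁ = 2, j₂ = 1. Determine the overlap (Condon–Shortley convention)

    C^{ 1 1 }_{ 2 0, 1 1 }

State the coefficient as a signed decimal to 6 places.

+√(1/10) = +0.316228

j₁+j₂−J=2  J+j₁−j₂=2  J−j₁+j₂=0  j₁+j₂+J+1=5
(j₁±m₁, j₂±m₂, J±M) = (2,2,2,0,2,0)
P² = 8/5
sum k=2..2:
  [2] +1/4 = 1/4
S = 1/4
C² = P²·S² = 1/10 ; C = +0.316228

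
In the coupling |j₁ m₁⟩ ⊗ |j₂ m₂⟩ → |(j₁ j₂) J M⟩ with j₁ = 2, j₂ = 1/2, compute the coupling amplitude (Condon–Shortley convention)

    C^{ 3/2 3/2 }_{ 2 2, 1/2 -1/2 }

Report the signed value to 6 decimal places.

j₁+j₂−J=1  J+j₁−j₂=3  J−j₁+j₂=0  j₁+j₂+J+1=5
(j₁±m₁, j₂±m₂, J±M) = (4,0,0,1,3,0)
P² = 144/5
sum k=0..0:
  [0] +1/6 = 1/6
S = 1/6
C² = P²·S² = 4/5 ; C = +0.894427

+√(4/5) = +0.894427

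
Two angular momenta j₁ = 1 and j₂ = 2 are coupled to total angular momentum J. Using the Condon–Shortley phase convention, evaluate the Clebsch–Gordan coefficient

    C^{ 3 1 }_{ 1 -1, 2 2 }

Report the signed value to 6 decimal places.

+√(1/15) ≈ +0.258199

triangle: 0!×2!×4!/7! = 48/5040
(j±m)!: 0!×2!×4!×0!×4!×2! = 2304
prefactor² = (2J+1)×Δ×N² = 768/5
  k=0: +1/(0!×0!×2!×4!×0!×0!) = 1/48
Σ = 1/48  ⇒  CG² = 768/5×1/48² = 1/15
CG = +√(1/15) = +0.258199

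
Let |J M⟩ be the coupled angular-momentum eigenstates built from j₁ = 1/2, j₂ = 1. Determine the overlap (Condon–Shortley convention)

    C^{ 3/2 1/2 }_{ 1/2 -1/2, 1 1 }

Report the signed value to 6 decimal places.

+0.577350

triangle: 0!×1!×2!/4! = 2/24
(j±m)!: 0!×1!×2!×0!×2!×1! = 4
prefactor² = (2J+1)×Δ×N² = 4/3
  k=0: +1/(0!×0!×1!×2!×0!×0!) = 1/2
Σ = 1/2  ⇒  CG² = 4/3×1/2² = 1/3
CG = +√(1/3) = +0.577350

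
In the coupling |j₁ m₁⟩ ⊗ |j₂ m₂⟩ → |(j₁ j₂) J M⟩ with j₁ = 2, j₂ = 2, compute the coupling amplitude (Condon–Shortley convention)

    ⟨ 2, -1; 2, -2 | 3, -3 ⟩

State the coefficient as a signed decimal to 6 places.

triangle: 1!·3!·3!/8! = 36/40320
(j±m)!: 1!·3!·0!·4!·0!·6! = 103680
prefactor² = (2J+1)·Δ·N² = 648
  k=0: +1/(0!·1!·3!·0!·0!·3!) = 1/36
Σ = 1/36  ⇒  CG² = 648·1/36² = 1/2
CG = +√(1/2) = +0.707107

+0.707107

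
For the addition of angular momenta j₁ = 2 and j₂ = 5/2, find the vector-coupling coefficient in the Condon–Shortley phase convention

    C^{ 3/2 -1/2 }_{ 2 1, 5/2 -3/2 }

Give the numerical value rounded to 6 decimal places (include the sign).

−√(2/105) ≈ -0.138013

√[4·3!1!2!/7! · 3!1!1!4!1!2!] = √(96/35)
  +(−1)^0/∏(0,3,1,1,0,1)! = 1/6  (running 1/6)
  +(−1)^1/∏(1,2,0,0,1,2)! = -1/4  (running -1/12)
⟨..|..⟩ = √(96/35)·(-1/12) = -0.138013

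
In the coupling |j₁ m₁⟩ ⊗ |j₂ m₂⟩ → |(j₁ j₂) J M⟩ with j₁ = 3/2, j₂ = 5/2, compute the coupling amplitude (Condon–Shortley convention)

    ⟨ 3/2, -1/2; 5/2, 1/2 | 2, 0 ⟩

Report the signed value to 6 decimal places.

-0.267261  (= −√(1/14))

j₁+j₂−J=2  J+j₁−j₂=1  J−j₁+j₂=3  j₁+j₂+J+1=7
(j₁±m₁, j₂±m₂, J±M) = (1,2,3,2,2,2)
P² = 8/7
sum k=1..2:
  [1] −1/2 = -1/2
  [2] +1/4 = 1/4
S = -1/4
C² = P²·S² = 1/14 ; C = -0.267261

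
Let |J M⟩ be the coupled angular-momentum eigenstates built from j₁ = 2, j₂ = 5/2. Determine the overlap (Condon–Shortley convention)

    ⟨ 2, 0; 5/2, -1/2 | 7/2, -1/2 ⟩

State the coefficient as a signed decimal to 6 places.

j₁+j₂−J=1  J+j₁−j₂=3  J−j₁+j₂=4  j₁+j₂+J+1=9
(j₁±m₁, j₂±m₂, J±M) = (2,2,2,3,3,4)
P² = 768/35
sum k=0..1:
  [0] +1/8 = 1/8
  [1] −1/12 = -1/12
S = 1/24
C² = P²·S² = 4/105 ; C = +0.195180

+0.195180  (= +√(4/105))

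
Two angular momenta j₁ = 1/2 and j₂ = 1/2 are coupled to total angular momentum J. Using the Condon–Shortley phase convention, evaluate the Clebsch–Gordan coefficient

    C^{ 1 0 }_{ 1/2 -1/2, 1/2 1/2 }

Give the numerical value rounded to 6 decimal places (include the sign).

triangle: 0!*1!*1!/3! = 1/6
(j±m)!: 0!*1!*1!*0!*1!*1! = 1
prefactor² = (2J+1)*Δ*N² = 1/2
  k=0: +1/(0!*0!*1!*1!*0!*0!) = 1
Σ = 1  ⇒  CG² = 1/2*1² = 1/2
CG = +√(1/2) = +0.707107

+√(1/2) ≈ +0.707107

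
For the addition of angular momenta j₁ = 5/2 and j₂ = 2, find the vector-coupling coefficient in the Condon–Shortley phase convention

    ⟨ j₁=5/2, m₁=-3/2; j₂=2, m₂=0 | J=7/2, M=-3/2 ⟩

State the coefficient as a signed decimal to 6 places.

−√(2/7) ≈ -0.534522

j₁+j₂−J=1  J+j₁−j₂=4  J−j₁+j₂=3  j₁+j₂+J+1=9
(j₁±m₁, j₂±m₂, J±M) = (1,4,2,2,2,5)
P² = 512/7
sum k=0..1:
  [0] +1/48 = 1/48
  [1] −1/12 = -1/12
S = -1/16
C² = P²·S² = 2/7 ; C = -0.534522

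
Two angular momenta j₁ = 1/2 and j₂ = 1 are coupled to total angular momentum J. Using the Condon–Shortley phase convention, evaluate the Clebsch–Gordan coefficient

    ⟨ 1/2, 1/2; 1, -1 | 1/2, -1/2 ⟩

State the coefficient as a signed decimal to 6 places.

√[2·1!0!1!/3! · 1!0!0!2!0!1!] = √(2/3)
  +(−1)^0/∏(0,1,0,0,0,1)! = 1  (running 1)
⟨..|..⟩ = √(2/3)·(1) = +0.816497

+√(2/3) ≈ +0.816497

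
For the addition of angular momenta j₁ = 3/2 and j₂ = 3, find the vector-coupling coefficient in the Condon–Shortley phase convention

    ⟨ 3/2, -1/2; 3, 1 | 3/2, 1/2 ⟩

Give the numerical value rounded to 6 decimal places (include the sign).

+√(12/35) ≈ +0.585540

triangle: 3!×0!×3!/7! = 36/5040
(j±m)!: 1!×2!×4!×2!×2!×1! = 192
prefactor² = (2J+1)×Δ×N² = 192/35
  k=2: +1/(2!×1!×0!×2!×0!×1!) = 1/4
Σ = 1/4  ⇒  CG² = 192/35×1/4² = 12/35
CG = +√(12/35) = +0.585540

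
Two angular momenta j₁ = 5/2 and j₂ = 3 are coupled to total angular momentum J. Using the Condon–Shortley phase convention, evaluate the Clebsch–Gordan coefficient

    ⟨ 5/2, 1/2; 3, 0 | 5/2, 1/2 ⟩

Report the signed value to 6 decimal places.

-0.276026

triangle: 3!*2!*3!/9! = 72/362880
(j±m)!: 3!*2!*3!*3!*3!*2! = 5184
prefactor² = (2J+1)*Δ*N² = 216/35
  k=0: +1/(0!*3!*2!*3!*0!*0!) = 1/72
  k=1: −1/(1!*2!*1!*2!*1!*1!) = -1/4
  k=2: +1/(2!*1!*0!*1!*2!*2!) = 1/8
Σ = -1/9  ⇒  CG² = 216/35*(-1/9)² = 8/105
CG = −√(8/105) = -0.276026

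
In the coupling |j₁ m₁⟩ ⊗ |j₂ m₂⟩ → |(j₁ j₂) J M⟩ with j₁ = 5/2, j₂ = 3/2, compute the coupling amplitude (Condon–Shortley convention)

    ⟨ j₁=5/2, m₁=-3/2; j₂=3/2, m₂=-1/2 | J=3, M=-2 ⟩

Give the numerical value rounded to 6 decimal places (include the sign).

triangle: 1!·4!·2!/8! = 48/40320
(j±m)!: 1!·4!·1!·2!·1!·5! = 5760
prefactor² = (2J+1)·Δ·N² = 48
  k=0: +1/(0!·1!·4!·1!·0!·1!) = 1/24
  k=1: −1/(1!·0!·3!·0!·1!·2!) = -1/12
Σ = -1/24  ⇒  CG² = 48·(-1/24)² = 1/12
CG = −√(1/12) = -0.288675

-0.288675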